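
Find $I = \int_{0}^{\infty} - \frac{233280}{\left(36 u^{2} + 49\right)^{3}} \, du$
$- \frac{7290 \pi}{16807}$

Start from the standard arctangent integral
$$J(a) = \int_{0}^{\infty} - \frac{5}{a^{2} + u^{2}} \, du = - \frac{5 \pi}{2 a}.$$

Differentiating under the integral sign with respect to $a$,
$$\frac{dJ}{da} = \int_{0}^{\infty} \frac{10 a}{\left(a^{2} + u^{2}\right)^{2}} \, du = \frac{5 \pi}{2 a^{2}},$$
so $\int_{0}^{\infty} - \frac{5}{\left(a^{2} + u^{2}\right)^{2}} \, du = - \frac{5 \pi}{4 a^{3}}$.

Repeating — each differentiation of $1/(u^2+a^2)^j$ produces $-2ja/(u^2+a^2)^{j+1}$ — and dividing through by $-2ja$ at each step yields, after $2$ differentiations in total,
$$\int_{0}^{\infty} - \frac{5}{\left(a^{2} + u^{2}\right)^{3}} \, du = - \frac{15 \pi}{16 a^{5}}.$$

Setting $a = \frac{7}{6}$:
$$I = - \frac{7290 \pi}{16807}.$$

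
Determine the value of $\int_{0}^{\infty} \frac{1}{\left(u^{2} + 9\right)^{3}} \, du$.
$\frac{\pi}{1296}$

Begin with the known result
$$J(a) = \int_{0}^{\infty} \frac{1}{a^{2} + u^{2}} \, du = \frac{\pi}{2 a}.$$

Differentiating under the integral sign with respect to $a$,
$$\frac{dJ}{da} = \int_{0}^{\infty} - \frac{2 a}{\left(a^{2} + u^{2}\right)^{2}} \, du = - \frac{\pi}{2 a^{2}},$$
so $\int_{0}^{\infty} \frac{1}{\left(a^{2} + u^{2}\right)^{2}} \, du = \frac{\pi}{4 a^{3}}$.

Repeating — each differentiation of $1/(u^2+a^2)^j$ produces $-2ja/(u^2+a^2)^{j+1}$ — and dividing through by $-2ja$ at each step yields, after $2$ differentiations in total,
$$\int_{0}^{\infty} \frac{1}{\left(a^{2} + u^{2}\right)^{3}} \, du = \frac{3 \pi}{16 a^{5}}.$$

Setting $a = 3$:
$$I = \frac{\pi}{1296}.$$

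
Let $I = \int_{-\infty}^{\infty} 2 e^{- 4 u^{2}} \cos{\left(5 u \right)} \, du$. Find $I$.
$\frac{\sqrt{\pi}}{e^{\frac{25}{16}}}$

Define $I(b) = \int_{-\infty}^{\infty} 2 e^{- 4 u^{2}} \cos{\left(b u \right)} \, du$.

Differentiating under the integral sign,
$$I'(b) = \int_{-\infty}^{\infty} - 2 u e^{- 4 u^{2}} \sin{\left(b u \right)} \, du.$$

Integrate $\int_{-\infty}^{\infty} u \sin(b u)\, e^{- 4 u^{2}}\, du$ by parts with $w = \sin(b u)$ and $dv = u\, e^{- 4 u^{2}}\, du$, giving $v = - \frac{e^{- 4 u^{2}}}{8}$. The boundary term vanishes and
$$\int_{-\infty}^{\infty} u \sin(b u)\, e^{- 4 u^{2}}\, du = \frac{b}{8} \int_{-\infty}^{\infty} \cos(b u)\, e^{- 4 u^{2}}\, du,$$
so $I'(b) = - \frac{b}{8}\, I(b)$.

This is a separable first-order ODE; solving with the initial condition $I(0) = \int_{-\infty}^{\infty} 2 e^{- 4 u^{2}}\,du = \sqrt{\pi}$ gives
$$I(b) = \sqrt{\pi} e^{- \frac{b^{2}}{16}}.$$

Setting $b = 5$:
$$I = \frac{\sqrt{\pi}}{e^{\frac{25}{16}}}.$$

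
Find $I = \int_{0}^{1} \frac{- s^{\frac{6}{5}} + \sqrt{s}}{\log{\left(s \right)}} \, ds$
$\log{\left(\frac{15}{22} \right)}$

Consider the one-parameter family: let $I(a) = \int_{0}^{1} \frac{- s^{\frac{6}{5}} + s^{a}}{\log{\left(s \right)}} \, ds$.

Since $\dfrac{\partial}{\partial a}\,s^{a} = s^{a} \ln s$, the $\ln s$ in the denominator cancels and
$$\frac{dI}{da} = \int_{0}^{1} s^{a} \, ds = \left[\frac{s^{a+1}}{a+1}\right]_0^1 = \frac{1}{a + 1}.$$

Integrating with respect to $a$ gives $I(a) = \log{\left(\frac{5 a}{11} + \frac{5}{11} \right)} + C$.

At $a = \frac{6}{5}$ the integrand is identically $0$, so $I(\frac{6}{5}) = 0$. The closed form gives $0$, hence $C = 0$.

Setting $a = \frac{1}{2}$:
$$I = \log{\left(\frac{15}{22} \right)}.$$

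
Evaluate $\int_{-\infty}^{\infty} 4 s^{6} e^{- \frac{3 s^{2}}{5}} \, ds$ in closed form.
$\frac{625 \sqrt{15} \sqrt{\pi}}{54}$

Consider the simpler parametrised integral
$$J(a) = \int_{-\infty}^{\infty} 4 e^{- a s^{2}} \, ds = \frac{4 \sqrt{\pi}}{\sqrt{a}}.$$

Differentiating under the integral sign brings down a factor of $(-s^2)$:
$$\frac{dJ}{da} = \int_{-\infty}^{\infty} - 4 s^{2} e^{- a s^{2}} \, ds = - \frac{2 \sqrt{\pi}}{a^{\frac{3}{2}}}.$$

Repeating $3$ times in total — each differentiation brings down another $(-s^2)$ — gives
$$\frac{d^{3}J}{da^{3}} = \int_{-\infty}^{\infty} - 4 s^{6} e^{- a s^{2}} \, ds = - \frac{15 \sqrt{\pi}}{2 a^{\frac{7}{2}}},$$
and the integrand here is $(-1)^{3}$ times the target integrand, so $I = (-1)^{3}\,\frac{d^{3}J}{da^{3}} = \frac{15 \sqrt{\pi}}{2 a^{\frac{7}{2}}}$.

Setting $a = \frac{3}{5}$:
$$I = \frac{625 \sqrt{15} \sqrt{\pi}}{54}.$$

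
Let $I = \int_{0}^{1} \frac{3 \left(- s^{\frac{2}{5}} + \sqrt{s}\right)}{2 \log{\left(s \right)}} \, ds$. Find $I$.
$- \log{\left(\frac{14 \sqrt{210}}{225} \right)}$

Consider the one-parameter family: let $I(a) = \int_{0}^{1} \frac{3 \left(\sqrt{s} - s^{a}\right)}{2 \log{\left(s \right)}} \, ds$.

Since $\dfrac{\partial}{\partial a}\,s^{a} = s^{a} \ln s$, the $\ln s$ in the denominator cancels and
$$\frac{dI}{da} = \int_{0}^{1} - \frac{3}{2} s^{a} \, ds = - \frac{3}{2} \left[\frac{s^{a+1}}{a+1}\right]_0^1 = - \frac{3}{2 a + 2}.$$

Integrating with respect to $a$ gives $I(a) = - \log{\left(\frac{2 \sqrt{6} \left(a + 1\right)^{\frac{3}{2}}}{9} \right)} + C$.

At $a = \frac{1}{2}$ the integrand is identically $0$, so $I(\frac{1}{2}) = 0$. The closed form gives $0$, hence $C = 0$.

Setting $a = \frac{2}{5}$:
$$I = - \log{\left(\frac{14 \sqrt{210}}{225} \right)}.$$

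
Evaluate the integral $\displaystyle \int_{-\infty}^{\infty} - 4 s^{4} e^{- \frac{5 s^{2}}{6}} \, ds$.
$- \frac{108 \sqrt{30} \sqrt{\pi}}{125}$

Begin with the known integral
$$J(a) = \int_{-\infty}^{\infty} - 4 e^{- a s^{2}} \, ds = - \frac{4 \sqrt{\pi}}{\sqrt{a}}.$$

Differentiating under the integral sign brings down a factor of $(-s^2)$:
$$\frac{dJ}{da} = \int_{-\infty}^{\infty} 4 s^{2} e^{- a s^{2}} \, ds = \frac{2 \sqrt{\pi}}{a^{\frac{3}{2}}}.$$

Repeating twice in total — each differentiation brings down another $(-s^2)$ — gives
$$\frac{d^{2}J}{da^{2}} = \int_{-\infty}^{\infty} - 4 s^{4} e^{- a s^{2}} \, ds = - \frac{3 \sqrt{\pi}}{a^{\frac{5}{2}}},$$
and the integrand here is exactly the target integrand, so $I = - \frac{3 \sqrt{\pi}}{a^{\frac{5}{2}}}$.

Setting $a = \frac{5}{6}$:
$$I = - \frac{108 \sqrt{30} \sqrt{\pi}}{125}.$$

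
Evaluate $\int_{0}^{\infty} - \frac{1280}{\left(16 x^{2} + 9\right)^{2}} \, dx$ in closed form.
$- \frac{80 \pi}{27}$

Recall the elementary integral
$$J(a) = \int_{0}^{\infty} - \frac{5}{a^{2} + x^{2}} \, dx = - \frac{5 \pi}{2 a}.$$

Differentiating under the integral sign with respect to $a$,
$$\frac{dJ}{da} = \int_{0}^{\infty} \frac{10 a}{\left(a^{2} + x^{2}\right)^{2}} \, dx = \frac{5 \pi}{2 a^{2}},$$
so $\int_{0}^{\infty} - \frac{5}{\left(a^{2} + x^{2}\right)^{2}} \, dx = - \frac{5 \pi}{4 a^{3}}$.

Setting $a = \frac{3}{4}$:
$$I = - \frac{80 \pi}{27}.$$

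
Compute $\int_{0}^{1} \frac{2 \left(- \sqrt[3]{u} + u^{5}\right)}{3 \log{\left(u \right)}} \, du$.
$\log{\left(\frac{3 \sqrt[3]{6}}{2} \right)}$

Introduce a parameter $a$ in the exponent: let $I(a) = \int_{0}^{1} \frac{2 \left(u^{5} - u^{a}\right)}{3 \log{\left(u \right)}} \, du$.

Since $\dfrac{\partial}{\partial a}\,u^{a} = u^{a} \ln u$, the $\ln u$ in the denominator cancels and
$$\frac{dI}{da} = \int_{0}^{1} - \frac{2}{3} u^{a} \, du = - \frac{2}{3} \left[\frac{u^{a+1}}{a+1}\right]_0^1 = - \frac{2}{3 a + 3}.$$

Integrating with respect to $a$ gives $I(a) = - \frac{2 \log{\left(a + 1 \right)}}{3} + \frac{2 \log{\left(6 \right)}}{3} + C$.

At $a = 5$ the integrand is identically $0$, so $I(5) = 0$. The closed form gives $0$, hence $C = 0$.

Setting $a = \frac{1}{3}$:
$$I = \log{\left(\frac{3 \sqrt[3]{6}}{2} \right)}.$$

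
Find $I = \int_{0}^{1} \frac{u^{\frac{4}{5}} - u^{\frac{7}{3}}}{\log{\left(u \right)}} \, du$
$\log{\left(\frac{27}{50} \right)}$

Consider the one-parameter family: let $I(a) = \int_{0}^{1} \frac{- u^{\frac{7}{3}} + u^{a}}{\log{\left(u \right)}} \, du$.

Since $\dfrac{\partial}{\partial a}\,u^{a} = u^{a} \ln u$, the $\ln u$ in the denominator cancels and
$$\frac{dI}{da} = \int_{0}^{1} u^{a} \, du = \left[\frac{u^{a+1}}{a+1}\right]_0^1 = \frac{1}{a + 1}.$$

Integrating with respect to $a$ gives $I(a) = \log{\left(\frac{3 a}{10} + \frac{3}{10} \right)} + C$.

At $a = \frac{7}{3}$ the integrand is identically $0$, so $I(\frac{7}{3}) = 0$. The closed form gives $0$, hence $C = 0$.

Setting $a = \frac{4}{5}$:
$$I = \log{\left(\frac{27}{50} \right)}.$$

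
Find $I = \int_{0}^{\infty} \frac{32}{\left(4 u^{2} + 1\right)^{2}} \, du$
$4 \pi$

Begin with the known result
$$J(a) = \int_{0}^{\infty} \frac{2}{a^{2} + u^{2}} \, du = \frac{\pi}{a}.$$

Differentiating under the integral sign with respect to $a$,
$$\frac{dJ}{da} = \int_{0}^{\infty} - \frac{4 a}{\left(a^{2} + u^{2}\right)^{2}} \, du = - \frac{\pi}{a^{2}},$$
so $\int_{0}^{\infty} \frac{2}{\left(a^{2} + u^{2}\right)^{2}} \, du = \frac{\pi}{2 a^{3}}$.

Setting $a = \frac{1}{2}$:
$$I = 4 \pi.$$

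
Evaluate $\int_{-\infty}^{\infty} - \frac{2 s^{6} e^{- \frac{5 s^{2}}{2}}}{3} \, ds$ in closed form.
$- \frac{2 \sqrt{10} \sqrt{\pi}}{125}$

Begin with the known integral
$$J(a) = \int_{-\infty}^{\infty} - \frac{2 e^{- a s^{2}}}{3} \, ds = - \frac{2 \sqrt{\pi}}{3 \sqrt{a}}.$$

Differentiating under the integral sign brings down a factor of $(-s^2)$:
$$\frac{dJ}{da} = \int_{-\infty}^{\infty} \frac{2 s^{2} e^{- a s^{2}}}{3} \, ds = \frac{\sqrt{\pi}}{3 a^{\frac{3}{2}}}.$$

Repeating $3$ times in total — each differentiation brings down another $(-s^2)$ — gives
$$\frac{d^{3}J}{da^{3}} = \int_{-\infty}^{\infty} \frac{2 s^{6} e^{- a s^{2}}}{3} \, ds = \frac{5 \sqrt{\pi}}{4 a^{\frac{7}{2}}},$$
and the integrand here is $(-1)^{3}$ times the target integrand, so $I = (-1)^{3}\,\frac{d^{3}J}{da^{3}} = - \frac{5 \sqrt{\pi}}{4 a^{\frac{7}{2}}}$.

Setting $a = \frac{5}{2}$:
$$I = - \frac{2 \sqrt{10} \sqrt{\pi}}{125}.$$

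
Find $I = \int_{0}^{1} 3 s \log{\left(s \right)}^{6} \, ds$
$\frac{135}{8}$

Begin with the known integral
$$J(a) = \int_{0}^{1} 3 s^{a} \, ds = \frac{3}{a + 1}.$$

Differentiating under the integral sign brings down a factor of $\ln s$:
$$\frac{dJ}{da} = \int_{0}^{1} 3 s^{a} \log{\left(s \right)} \, ds = - \frac{3}{\left(a + 1\right)^{2}}.$$

Repeating $6$ times in total — each differentiation brings down another $\ln s$ — gives
$$\frac{d^{6}J}{da^{6}} = \int_{0}^{1} 3 s^{a} \log{\left(s \right)}^{6} \, ds = \frac{2160}{\left(a + 1\right)^{7}},$$
and the integrand here is exactly the target integrand, so $I = \frac{2160}{\left(a + 1\right)^{7}}$.

Setting $a = 1$:
$$I = \frac{135}{8}.$$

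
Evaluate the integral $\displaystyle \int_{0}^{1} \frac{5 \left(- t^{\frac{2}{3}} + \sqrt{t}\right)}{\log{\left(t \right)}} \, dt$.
$- \log{\left(\frac{100000}{59049} \right)}$

Consider the one-parameter family: let $I(a) = \int_{0}^{1} \frac{5 \left(\sqrt{t} - t^{a}\right)}{\log{\left(t \right)}} \, dt$.

Since $\dfrac{\partial}{\partial a}\,t^{a} = t^{a} \ln t$, the $\ln t$ in the denominator cancels and
$$\frac{dI}{da} = \int_{0}^{1} -5 t^{a} \, dt = -5 \left[\frac{t^{a+1}}{a+1}\right]_0^1 = - \frac{5}{a + 1}.$$

Integrating with respect to $a$ gives $I(a) = - \log{\left(\frac{32 \left(a + 1\right)^{5}}{243} \right)} + C$.

At $a = \frac{1}{2}$ the integrand is identically $0$, so $I(\frac{1}{2}) = 0$. The closed form gives $0$, hence $C = 0$.

Setting $a = \frac{2}{3}$:
$$I = - \log{\left(\frac{100000}{59049} \right)}.$$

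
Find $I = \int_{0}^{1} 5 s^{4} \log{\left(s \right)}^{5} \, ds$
$- \frac{24}{625}$

Consider the simpler parametrised integral
$$J(a) = \int_{0}^{1} 5 s^{a} \, ds = \frac{5}{a + 1}.$$

Differentiating under the integral sign brings down a factor of $\ln s$:
$$\frac{dJ}{da} = \int_{0}^{1} 5 s^{a} \log{\left(s \right)} \, ds = - \frac{5}{\left(a + 1\right)^{2}}.$$

Repeating $5$ times in total — each differentiation brings down another $\ln s$ — gives
$$\frac{d^{5}J}{da^{5}} = \int_{0}^{1} 5 s^{a} \log{\left(s \right)}^{5} \, ds = - \frac{600}{\left(a + 1\right)^{6}},$$
and the integrand here is exactly the target integrand, so $I = - \frac{600}{\left(a + 1\right)^{6}}$.

Setting $a = 4$:
$$I = - \frac{24}{625}.$$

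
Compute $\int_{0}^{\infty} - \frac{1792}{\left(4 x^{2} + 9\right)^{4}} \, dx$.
$- \frac{140 \pi}{2187}$

Recall the elementary integral
$$J(a) = \int_{0}^{\infty} - \frac{7}{a^{2} + x^{2}} \, dx = - \frac{7 \pi}{2 a}.$$

Differentiating under the integral sign with respect to $a$,
$$\frac{dJ}{da} = \int_{0}^{\infty} \frac{14 a}{\left(a^{2} + x^{2}\right)^{2}} \, dx = \frac{7 \pi}{2 a^{2}},$$
so $\int_{0}^{\infty} - \frac{7}{\left(a^{2} + x^{2}\right)^{2}} \, dx = - \frac{7 \pi}{4 a^{3}}$.

Repeating — each differentiation of $1/(x^2+a^2)^j$ produces $-2ja/(x^2+a^2)^{j+1}$ — and dividing through by $-2ja$ at each step yields, after $3$ differentiations in total,
$$\int_{0}^{\infty} - \frac{7}{\left(a^{2} + x^{2}\right)^{4}} \, dx = - \frac{35 \pi}{32 a^{7}}.$$

Setting $a = \frac{3}{2}$:
$$I = - \frac{140 \pi}{2187}.$$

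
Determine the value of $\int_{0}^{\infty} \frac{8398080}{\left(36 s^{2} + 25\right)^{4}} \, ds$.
$\frac{8748 \pi}{3125}$

Begin with the known result
$$J(a) = \int_{0}^{\infty} \frac{5}{a^{2} + s^{2}} \, ds = \frac{5 \pi}{2 a}.$$

Differentiating under the integral sign with respect to $a$,
$$\frac{dJ}{da} = \int_{0}^{\infty} - \frac{10 a}{\left(a^{2} + s^{2}\right)^{2}} \, ds = - \frac{5 \pi}{2 a^{2}},$$
so $\int_{0}^{\infty} \frac{5}{\left(a^{2} + s^{2}\right)^{2}} \, ds = \frac{5 \pi}{4 a^{3}}$.

Repeating — each differentiation of $1/(s^2+a^2)^j$ produces $-2ja/(s^2+a^2)^{j+1}$ — and dividing through by $-2ja$ at each step yields, after $3$ differentiations in total,
$$\int_{0}^{\infty} \frac{5}{\left(a^{2} + s^{2}\right)^{4}} \, ds = \frac{25 \pi}{32 a^{7}}.$$

Setting $a = \frac{5}{6}$:
$$I = \frac{8748 \pi}{3125}.$$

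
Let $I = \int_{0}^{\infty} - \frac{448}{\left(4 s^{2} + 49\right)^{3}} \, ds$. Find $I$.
$- \frac{6 \pi}{2401}$

Recall the elementary integral
$$J(a) = \int_{0}^{\infty} - \frac{7}{a^{2} + s^{2}} \, ds = - \frac{7 \pi}{2 a}.$$

Differentiating under the integral sign with respect to $a$,
$$\frac{dJ}{da} = \int_{0}^{\infty} \frac{14 a}{\left(a^{2} + s^{2}\right)^{2}} \, ds = \frac{7 \pi}{2 a^{2}},$$
so $\int_{0}^{\infty} - \frac{7}{\left(a^{2} + s^{2}\right)^{2}} \, ds = - \frac{7 \pi}{4 a^{3}}$.

Repeating — each differentiation of $1/(s^2+a^2)^j$ produces $-2ja/(s^2+a^2)^{j+1}$ — and dividing through by $-2ja$ at each step yields, after $2$ differentiations in total,
$$\int_{0}^{\infty} - \frac{7}{\left(a^{2} + s^{2}\right)^{3}} \, ds = - \frac{21 \pi}{16 a^{5}}.$$

Setting $a = \frac{7}{2}$:
$$I = - \frac{6 \pi}{2401}.$$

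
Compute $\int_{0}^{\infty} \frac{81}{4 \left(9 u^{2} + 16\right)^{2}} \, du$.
$\frac{27 \pi}{1024}$

Start from the standard arctangent integral
$$J(a) = \int_{0}^{\infty} \frac{1}{4 \left(a^{2} + u^{2}\right)} \, du = \frac{\pi}{8 a}.$$

Differentiating under the integral sign with respect to $a$,
$$\frac{dJ}{da} = \int_{0}^{\infty} - \frac{a}{2 \left(a^{2} + u^{2}\right)^{2}} \, du = - \frac{\pi}{8 a^{2}},$$
so $\int_{0}^{\infty} \frac{1}{4 \left(a^{2} + u^{2}\right)^{2}} \, du = \frac{\pi}{16 a^{3}}$.

Setting $a = \frac{4}{3}$:
$$I = \frac{27 \pi}{1024}.$$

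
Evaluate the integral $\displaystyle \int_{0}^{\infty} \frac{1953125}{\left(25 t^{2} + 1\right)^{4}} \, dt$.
$\frac{1953125 \pi}{32}$

Recall the elementary integral
$$J(a) = \int_{0}^{\infty} \frac{5}{a^{2} + t^{2}} \, dt = \frac{5 \pi}{2 a}.$$

Differentiating under the integral sign with respect to $a$,
$$\frac{dJ}{da} = \int_{0}^{\infty} - \frac{10 a}{\left(a^{2} + t^{2}\right)^{2}} \, dt = - \frac{5 \pi}{2 a^{2}},$$
so $\int_{0}^{\infty} \frac{5}{\left(a^{2} + t^{2}\right)^{2}} \, dt = \frac{5 \pi}{4 a^{3}}$.

Repeating — each differentiation of $1/(t^2+a^2)^j$ produces $-2ja/(t^2+a^2)^{j+1}$ — and dividing through by $-2ja$ at each step yields, after $3$ differentiations in total,
$$\int_{0}^{\infty} \frac{5}{\left(a^{2} + t^{2}\right)^{4}} \, dt = \frac{25 \pi}{32 a^{7}}.$$

Setting $a = \frac{1}{5}$:
$$I = \frac{1953125 \pi}{32}.$$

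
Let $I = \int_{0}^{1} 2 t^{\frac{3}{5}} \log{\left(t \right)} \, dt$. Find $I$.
$- \frac{25}{32}$

Consider the simpler parametrised integral
$$J(a) = \int_{0}^{1} 2 t^{a} \, dt = \frac{2}{a + 1}.$$

Differentiating under the integral sign brings down a factor of $\ln t$:
$$\frac{dJ}{da} = \int_{0}^{1} 2 t^{a} \log{\left(t \right)} \, dt = - \frac{2}{\left(a + 1\right)^{2}}.$$

The integral on the left is $I$, so $I = - \frac{2}{\left(a + 1\right)^{2}}$.

Setting $a = \frac{3}{5}$:
$$I = - \frac{25}{32}.$$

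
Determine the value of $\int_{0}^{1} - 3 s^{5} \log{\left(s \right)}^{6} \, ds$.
$- \frac{5}{648}$

Begin with the known integral
$$J(a) = \int_{0}^{1} - 3 s^{a} \, ds = - \frac{3}{a + 1}.$$

Differentiating under the integral sign brings down a factor of $\ln s$:
$$\frac{dJ}{da} = \int_{0}^{1} - 3 s^{a} \log{\left(s \right)} \, ds = \frac{3}{\left(a + 1\right)^{2}}.$$

Repeating $6$ times in total — each differentiation brings down another $\ln s$ — gives
$$\frac{d^{6}J}{da^{6}} = \int_{0}^{1} - 3 s^{a} \log{\left(s \right)}^{6} \, ds = - \frac{2160}{\left(a + 1\right)^{7}},$$
and the integrand here is exactly the target integrand, so $I = - \frac{2160}{\left(a + 1\right)^{7}}$.

Setting $a = 5$:
$$I = - \frac{5}{648}.$$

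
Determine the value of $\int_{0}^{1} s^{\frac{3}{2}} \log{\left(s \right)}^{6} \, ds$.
$\frac{18432}{15625}$

Consider the simpler parametrised integral
$$J(a) = \int_{0}^{1} s^{a} \, ds = \frac{1}{a + 1}.$$

Differentiating under the integral sign brings down a factor of $\ln s$:
$$\frac{dJ}{da} = \int_{0}^{1} s^{a} \log{\left(s \right)} \, ds = - \frac{1}{\left(a + 1\right)^{2}}.$$

Repeating $6$ times in total — each differentiation brings down another $\ln s$ — gives
$$\frac{d^{6}J}{da^{6}} = \int_{0}^{1} s^{a} \log{\left(s \right)}^{6} \, ds = \frac{720}{\left(a + 1\right)^{7}},$$
and the integrand here is exactly the target integrand, so $I = \frac{720}{\left(a + 1\right)^{7}}$.

Setting $a = \frac{3}{2}$:
$$I = \frac{18432}{15625}.$$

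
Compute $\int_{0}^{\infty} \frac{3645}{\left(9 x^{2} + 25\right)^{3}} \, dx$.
$\frac{729 \pi}{10000}$

Recall the elementary integral
$$J(a) = \int_{0}^{\infty} \frac{5}{a^{2} + x^{2}} \, dx = \frac{5 \pi}{2 a}.$$

Differentiating under the integral sign with respect to $a$,
$$\frac{dJ}{da} = \int_{0}^{\infty} - \frac{10 a}{\left(a^{2} + x^{2}\right)^{2}} \, dx = - \frac{5 \pi}{2 a^{2}},$$
so $\int_{0}^{\infty} \frac{5}{\left(a^{2} + x^{2}\right)^{2}} \, dx = \frac{5 \pi}{4 a^{3}}$.

Repeating — each differentiation of $1/(x^2+a^2)^j$ produces $-2ja/(x^2+a^2)^{j+1}$ — and dividing through by $-2ja$ at each step yields, after $2$ differentiations in total,
$$\int_{0}^{\infty} \frac{5}{\left(a^{2} + x^{2}\right)^{3}} \, dx = \frac{15 \pi}{16 a^{5}}.$$

Setting $a = \frac{5}{3}$:
$$I = \frac{729 \pi}{10000}.$$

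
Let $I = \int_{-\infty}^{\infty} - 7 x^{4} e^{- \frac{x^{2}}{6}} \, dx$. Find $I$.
$- 189 \sqrt{6} \sqrt{\pi}$

Begin with the known integral
$$J(a) = \int_{-\infty}^{\infty} - 7 e^{- a x^{2}} \, dx = - \frac{7 \sqrt{\pi}}{\sqrt{a}}.$$

Differentiating under the integral sign brings down a factor of $(-x^2)$:
$$\frac{dJ}{da} = \int_{-\infty}^{\infty} 7 x^{2} e^{- a x^{2}} \, dx = \frac{7 \sqrt{\pi}}{2 a^{\frac{3}{2}}}.$$

Repeating twice in total — each differentiation brings down another $(-x^2)$ — gives
$$\frac{d^{2}J}{da^{2}} = \int_{-\infty}^{\infty} - 7 x^{4} e^{- a x^{2}} \, dx = - \frac{21 \sqrt{\pi}}{4 a^{\frac{5}{2}}},$$
and the integrand here is exactly the target integrand, so $I = - \frac{21 \sqrt{\pi}}{4 a^{\frac{5}{2}}}$.

Setting $a = \frac{1}{6}$:
$$I = - 189 \sqrt{6} \sqrt{\pi}.$$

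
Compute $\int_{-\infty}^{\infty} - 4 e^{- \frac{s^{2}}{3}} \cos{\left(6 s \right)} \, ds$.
$- \frac{4 \sqrt{3} \sqrt{\pi}}{e^{27}}$

Treat the cosine frequency as a parameter and define $I(b) = \int_{-\infty}^{\infty} - 4 e^{- \frac{s^{2}}{3}} \cos{\left(b s \right)} \, ds$.

Differentiating under the integral sign,
$$I'(b) = \int_{-\infty}^{\infty} 4 s e^{- \frac{s^{2}}{3}} \sin{\left(b s \right)} \, ds.$$

Integrate $\int_{-\infty}^{\infty} s \sin(b s)\, e^{- \frac{s^{2}}{3}}\, ds$ by parts with $u = \sin(b s)$ and $dv = s\, e^{- \frac{s^{2}}{3}}\, ds$, giving $v = - \frac{3 e^{- \frac{s^{2}}{3}}}{2}$. The boundary term vanishes and
$$\int_{-\infty}^{\infty} s \sin(b s)\, e^{- \frac{s^{2}}{3}}\, ds = \frac{3 b}{2} \int_{-\infty}^{\infty} \cos(b s)\, e^{- \frac{s^{2}}{3}}\, ds,$$
so $I'(b) = - \frac{3 b}{2}\, I(b)$.

This is a separable first-order ODE; solving with the initial condition $I(0) = \int_{-\infty}^{\infty} - 4 e^{- \frac{s^{2}}{3}}\,ds = - 4 \sqrt{3} \sqrt{\pi}$ gives
$$I(b) = - 4 \sqrt{3} \sqrt{\pi} e^{- \frac{3 b^{2}}{4}}.$$

Setting $b = 6$:
$$I = - \frac{4 \sqrt{3} \sqrt{\pi}}{e^{27}}.$$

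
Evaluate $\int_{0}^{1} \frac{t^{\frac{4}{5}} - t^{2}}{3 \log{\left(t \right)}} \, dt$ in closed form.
$- \frac{\log{\left(15 \right)}}{3} + \frac{2 \log{\left(3 \right)}}{3}$

Introduce a parameter $a$ in the exponent: let $I(a) = \int_{0}^{1} \frac{t^{\frac{4}{5}} - t^{a}}{3 \log{\left(t \right)}} \, dt$.

Since $\dfrac{\partial}{\partial a}\,t^{a} = t^{a} \ln t$, the $\ln t$ in the denominator cancels and
$$\frac{dI}{da} = \int_{0}^{1} - \frac{1}{3} t^{a} \, dt = - \frac{1}{3} \left[\frac{t^{a+1}}{a+1}\right]_0^1 = - \frac{1}{3 a + 3}.$$

Integrating with respect to $a$ gives $I(a) = - \frac{\log{\left(a + 1 \right)}}{3} - \frac{\log{\left(15 \right)}}{3} + \log{\left(3 \right)} + C$.

At $a = \frac{4}{5}$ the integrand is identically $0$, so $I(\frac{4}{5}) = 0$. The closed form gives $0$, hence $C = 0$.

Setting $a = 2$:
$$I = - \frac{\log{\left(15 \right)}}{3} + \frac{2 \log{\left(3 \right)}}{3}.$$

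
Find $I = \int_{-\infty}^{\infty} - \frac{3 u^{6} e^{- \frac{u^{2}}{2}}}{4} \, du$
$- \frac{45 \sqrt{2} \sqrt{\pi}}{4}$

Start from the elementary integral
$$J(a) = \int_{-\infty}^{\infty} - \frac{3 e^{- a u^{2}}}{4} \, du = - \frac{3 \sqrt{\pi}}{4 \sqrt{a}}.$$

Differentiating under the integral sign brings down a factor of $(-u^2)$:
$$\frac{dJ}{da} = \int_{-\infty}^{\infty} \frac{3 u^{2} e^{- a u^{2}}}{4} \, du = \frac{3 \sqrt{\pi}}{8 a^{\frac{3}{2}}}.$$

Repeating $3$ times in total — each differentiation brings down another $(-u^2)$ — gives
$$\frac{d^{3}J}{da^{3}} = \int_{-\infty}^{\infty} \frac{3 u^{6} e^{- a u^{2}}}{4} \, du = \frac{45 \sqrt{\pi}}{32 a^{\frac{7}{2}}},$$
and the integrand here is $(-1)^{3}$ times the target integrand, so $I = (-1)^{3}\,\frac{d^{3}J}{da^{3}} = - \frac{45 \sqrt{\pi}}{32 a^{\frac{7}{2}}}$.

Setting $a = \frac{1}{2}$:
$$I = - \frac{45 \sqrt{2} \sqrt{\pi}}{4}.$$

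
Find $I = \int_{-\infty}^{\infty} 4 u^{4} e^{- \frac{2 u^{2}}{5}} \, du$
$\frac{75 \sqrt{10} \sqrt{\pi}}{8}$

Begin with the known integral
$$J(a) = \int_{-\infty}^{\infty} 4 e^{- a u^{2}} \, du = \frac{4 \sqrt{\pi}}{\sqrt{a}}.$$

Differentiating under the integral sign brings down a factor of $(-u^2)$:
$$\frac{dJ}{da} = \int_{-\infty}^{\infty} - 4 u^{2} e^{- a u^{2}} \, du = - \frac{2 \sqrt{\pi}}{a^{\frac{3}{2}}}.$$

Repeating twice in total — each differentiation brings down another $(-u^2)$ — gives
$$\frac{d^{2}J}{da^{2}} = \int_{-\infty}^{\infty} 4 u^{4} e^{- a u^{2}} \, du = \frac{3 \sqrt{\pi}}{a^{\frac{5}{2}}},$$
and the integrand here is exactly the target integrand, so $I = \frac{3 \sqrt{\pi}}{a^{\frac{5}{2}}}$.

Setting $a = \frac{2}{5}$:
$$I = \frac{75 \sqrt{10} \sqrt{\pi}}{8}.$$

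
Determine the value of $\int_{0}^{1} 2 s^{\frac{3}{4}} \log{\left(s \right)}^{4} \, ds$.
$\frac{49152}{16807}$

Consider the simpler parametrised integral
$$J(a) = \int_{0}^{1} 2 s^{a} \, ds = \frac{2}{a + 1}.$$

Differentiating under the integral sign brings down a factor of $\ln s$:
$$\frac{dJ}{da} = \int_{0}^{1} 2 s^{a} \log{\left(s \right)} \, ds = - \frac{2}{\left(a + 1\right)^{2}}.$$

Repeating $4$ times in total — each differentiation brings down another $\ln s$ — gives
$$\frac{d^{4}J}{da^{4}} = \int_{0}^{1} 2 s^{a} \log{\left(s \right)}^{4} \, ds = \frac{48}{\left(a + 1\right)^{5}},$$
and the integrand here is exactly the target integrand, so $I = \frac{48}{\left(a + 1\right)^{5}}$.

Setting $a = \frac{3}{4}$:
$$I = \frac{49152}{16807}.$$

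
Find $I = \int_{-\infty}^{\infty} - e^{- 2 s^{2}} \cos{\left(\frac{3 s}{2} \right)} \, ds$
$- \frac{\sqrt{2} \sqrt{\pi}}{2 e^{\frac{9}{32}}}$

Let $b$ denote the cosine frequency and define $I(b) = \int_{-\infty}^{\infty} - e^{- 2 s^{2}} \cos{\left(b s \right)} \, ds$.

Differentiating under the integral sign,
$$I'(b) = \int_{-\infty}^{\infty} s e^{- 2 s^{2}} \sin{\left(b s \right)} \, ds.$$

Integrate $\int_{-\infty}^{\infty} s \sin(b s)\, e^{- 2 s^{2}}\, ds$ by parts with $u = \sin(b s)$ and $dv = s\, e^{- 2 s^{2}}\, ds$, giving $v = - \frac{e^{- 2 s^{2}}}{4}$. The boundary term vanishes and
$$\int_{-\infty}^{\infty} s \sin(b s)\, e^{- 2 s^{2}}\, ds = \frac{b}{4} \int_{-\infty}^{\infty} \cos(b s)\, e^{- 2 s^{2}}\, ds,$$
so $I'(b) = - \frac{b}{4}\, I(b)$.

This is a separable first-order ODE; solving with the initial condition $I(0) = \int_{-\infty}^{\infty} - e^{- 2 s^{2}}\,ds = - \frac{\sqrt{2} \sqrt{\pi}}{2}$ gives
$$I(b) = - \frac{\sqrt{2} \sqrt{\pi} e^{- \frac{b^{2}}{8}}}{2}.$$

Setting $b = \frac{3}{2}$:
$$I = - \frac{\sqrt{2} \sqrt{\pi}}{2 e^{\frac{9}{32}}}.$$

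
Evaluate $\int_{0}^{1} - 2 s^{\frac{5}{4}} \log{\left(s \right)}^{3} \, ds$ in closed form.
$\frac{1024}{2187}$

Consider the simpler parametrised integral
$$J(a) = \int_{0}^{1} - 2 s^{a} \, ds = - \frac{2}{a + 1}.$$

Differentiating under the integral sign brings down a factor of $\ln s$:
$$\frac{dJ}{da} = \int_{0}^{1} - 2 s^{a} \log{\left(s \right)} \, ds = \frac{2}{\left(a + 1\right)^{2}}.$$

Repeating $3$ times in total — each differentiation brings down another $\ln s$ — gives
$$\frac{d^{3}J}{da^{3}} = \int_{0}^{1} - 2 s^{a} \log{\left(s \right)}^{3} \, ds = \frac{12}{\left(a + 1\right)^{4}},$$
and the integrand here is exactly the target integrand, so $I = \frac{12}{\left(a + 1\right)^{4}}$.

Setting $a = \frac{5}{4}$:
$$I = \frac{1024}{2187}.$$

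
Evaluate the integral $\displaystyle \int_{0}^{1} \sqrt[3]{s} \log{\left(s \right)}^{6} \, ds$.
$\frac{98415}{1024}$

Start from the elementary integral
$$J(a) = \int_{0}^{1} s^{a} \, ds = \frac{1}{a + 1}.$$

Differentiating under the integral sign brings down a factor of $\ln s$:
$$\frac{dJ}{da} = \int_{0}^{1} s^{a} \log{\left(s \right)} \, ds = - \frac{1}{\left(a + 1\right)^{2}}.$$

Repeating $6$ times in total — each differentiation brings down another $\ln s$ — gives
$$\frac{d^{6}J}{da^{6}} = \int_{0}^{1} s^{a} \log{\left(s \right)}^{6} \, ds = \frac{720}{\left(a + 1\right)^{7}},$$
and the integrand here is exactly the target integrand, so $I = \frac{720}{\left(a + 1\right)^{7}}$.

Setting $a = \frac{1}{3}$:
$$I = \frac{98415}{1024}.$$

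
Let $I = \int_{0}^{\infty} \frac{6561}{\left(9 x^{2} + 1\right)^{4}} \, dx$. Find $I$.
$\frac{10935 \pi}{32}$

Recall the elementary integral
$$J(a) = \int_{0}^{\infty} \frac{1}{a^{2} + x^{2}} \, dx = \frac{\pi}{2 a}.$$

Differentiating under the integral sign with respect to $a$,
$$\frac{dJ}{da} = \int_{0}^{\infty} - \frac{2 a}{\left(a^{2} + x^{2}\right)^{2}} \, dx = - \frac{\pi}{2 a^{2}},$$
so $\int_{0}^{\infty} \frac{1}{\left(a^{2} + x^{2}\right)^{2}} \, dx = \frac{\pi}{4 a^{3}}$.

Repeating — each differentiation of $1/(x^2+a^2)^j$ produces $-2ja/(x^2+a^2)^{j+1}$ — and dividing through by $-2ja$ at each step yields, after $3$ differentiations in total,
$$\int_{0}^{\infty} \frac{1}{\left(a^{2} + x^{2}\right)^{4}} \, dx = \frac{5 \pi}{32 a^{7}}.$$

Setting $a = \frac{1}{3}$:
$$I = \frac{10935 \pi}{32}.$$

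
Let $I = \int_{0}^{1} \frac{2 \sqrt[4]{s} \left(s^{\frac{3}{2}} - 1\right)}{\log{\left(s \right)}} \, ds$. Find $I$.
$- \log{\left(\frac{25}{121} \right)}$

Replace the exponent $\frac{1}{4}$ by a parameter $a$: let $I(a) = \int_{0}^{1} \frac{2 \left(s^{\frac{7}{4}} - s^{a}\right)}{\log{\left(s \right)}} \, ds$.

Since $\dfrac{\partial}{\partial a}\,s^{a} = s^{a} \ln s$, the $\ln s$ in the denominator cancels and
$$\frac{dI}{da} = \int_{0}^{1} -2 s^{a} \, ds = -2 \left[\frac{s^{a+1}}{a+1}\right]_0^1 = - \frac{2}{a + 1}.$$

Integrating with respect to $a$ gives $I(a) = - \log{\left(\frac{16 \left(a + 1\right)^{2}}{121} \right)} + C$.

At $a = \frac{7}{4}$ the integrand is identically $0$, so $I(\frac{7}{4}) = 0$. The closed form gives $0$, hence $C = 0$.

Setting $a = \frac{1}{4}$:
$$I = - \log{\left(\frac{25}{121} \right)}.$$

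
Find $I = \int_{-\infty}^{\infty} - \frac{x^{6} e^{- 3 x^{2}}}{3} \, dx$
$- \frac{5 \sqrt{3} \sqrt{\pi}}{648}$

Consider the simpler parametrised integral
$$J(a) = \int_{-\infty}^{\infty} - \frac{e^{- a x^{2}}}{3} \, dx = - \frac{\sqrt{\pi}}{3 \sqrt{a}}.$$

Differentiating under the integral sign brings down a factor of $(-x^2)$:
$$\frac{dJ}{da} = \int_{-\infty}^{\infty} \frac{x^{2} e^{- a x^{2}}}{3} \, dx = \frac{\sqrt{\pi}}{6 a^{\frac{3}{2}}}.$$

Repeating $3$ times in total — each differentiation brings down another $(-x^2)$ — gives
$$\frac{d^{3}J}{da^{3}} = \int_{-\infty}^{\infty} \frac{x^{6} e^{- a x^{2}}}{3} \, dx = \frac{5 \sqrt{\pi}}{8 a^{\frac{7}{2}}},$$
and the integrand here is $(-1)^{3}$ times the target integrand, so $I = (-1)^{3}\,\frac{d^{3}J}{da^{3}} = - \frac{5 \sqrt{\pi}}{8 a^{\frac{7}{2}}}$.

Setting $a = 3$:
$$I = - \frac{5 \sqrt{3} \sqrt{\pi}}{648}.$$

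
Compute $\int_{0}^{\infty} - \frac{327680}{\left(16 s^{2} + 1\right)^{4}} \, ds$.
$- 12800 \pi$

Begin with the known result
$$J(a) = \int_{0}^{\infty} - \frac{5}{a^{2} + s^{2}} \, ds = - \frac{5 \pi}{2 a}.$$

Differentiating under the integral sign with respect to $a$,
$$\frac{dJ}{da} = \int_{0}^{\infty} \frac{10 a}{\left(a^{2} + s^{2}\right)^{2}} \, ds = \frac{5 \pi}{2 a^{2}},$$
so $\int_{0}^{\infty} - \frac{5}{\left(a^{2} + s^{2}\right)^{2}} \, ds = - \frac{5 \pi}{4 a^{3}}$.

Repeating — each differentiation of $1/(s^2+a^2)^j$ produces $-2ja/(s^2+a^2)^{j+1}$ — and dividing through by $-2ja$ at each step yields, after $3$ differentiations in total,
$$\int_{0}^{\infty} - \frac{5}{\left(a^{2} + s^{2}\right)^{4}} \, ds = - \frac{25 \pi}{32 a^{7}}.$$

Setting $a = \frac{1}{4}$:
$$I = - 12800 \pi.$$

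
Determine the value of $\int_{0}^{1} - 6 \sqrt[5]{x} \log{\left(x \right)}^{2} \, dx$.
$- \frac{125}{18}$

Start from the elementary integral
$$J(a) = \int_{0}^{1} - 6 x^{a} \, dx = - \frac{6}{a + 1}.$$

Differentiating under the integral sign brings down a factor of $\ln x$:
$$\frac{dJ}{da} = \int_{0}^{1} - 6 x^{a} \log{\left(x \right)} \, dx = \frac{6}{\left(a + 1\right)^{2}}.$$

Repeating twice in total — each differentiation brings down another $\ln x$ — gives
$$\frac{d^{2}J}{da^{2}} = \int_{0}^{1} - 6 x^{a} \log{\left(x \right)}^{2} \, dx = - \frac{12}{\left(a + 1\right)^{3}},$$
and the integrand here is exactly the target integrand, so $I = - \frac{12}{\left(a + 1\right)^{3}}$.

Setting $a = \frac{1}{5}$:
$$I = - \frac{125}{18}.$$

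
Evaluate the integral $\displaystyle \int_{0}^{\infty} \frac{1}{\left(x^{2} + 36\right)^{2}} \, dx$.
$\frac{\pi}{864}$

Recall the elementary integral
$$J(a) = \int_{0}^{\infty} \frac{1}{a^{2} + x^{2}} \, dx = \frac{\pi}{2 a}.$$

Differentiating under the integral sign with respect to $a$,
$$\frac{dJ}{da} = \int_{0}^{\infty} - \frac{2 a}{\left(a^{2} + x^{2}\right)^{2}} \, dx = - \frac{\pi}{2 a^{2}},$$
so $\int_{0}^{\infty} \frac{1}{\left(a^{2} + x^{2}\right)^{2}} \, dx = \frac{\pi}{4 a^{3}}$.

Setting $a = 6$:
$$I = \frac{\pi}{864}.$$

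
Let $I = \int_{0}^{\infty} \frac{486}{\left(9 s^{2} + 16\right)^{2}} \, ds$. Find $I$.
$\frac{81 \pi}{128}$

Start from the standard arctangent integral
$$J(a) = \int_{0}^{\infty} \frac{6}{a^{2} + s^{2}} \, ds = \frac{3 \pi}{a}.$$

Differentiating under the integral sign with respect to $a$,
$$\frac{dJ}{da} = \int_{0}^{\infty} - \frac{12 a}{\left(a^{2} + s^{2}\right)^{2}} \, ds = - \frac{3 \pi}{a^{2}},$$
so $\int_{0}^{\infty} \frac{6}{\left(a^{2} + s^{2}\right)^{2}} \, ds = \frac{3 \pi}{2 a^{3}}$.

Setting $a = \frac{4}{3}$:
$$I = \frac{81 \pi}{128}.$$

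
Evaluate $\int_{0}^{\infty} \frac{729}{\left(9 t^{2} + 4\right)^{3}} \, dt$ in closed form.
$\frac{729 \pi}{512}$

Start from the standard arctangent integral
$$J(a) = \int_{0}^{\infty} \frac{1}{a^{2} + t^{2}} \, dt = \frac{\pi}{2 a}.$$

Differentiating under the integral sign with respect to $a$,
$$\frac{dJ}{da} = \int_{0}^{\infty} - \frac{2 a}{\left(a^{2} + t^{2}\right)^{2}} \, dt = - \frac{\pi}{2 a^{2}},$$
so $\int_{0}^{\infty} \frac{1}{\left(a^{2} + t^{2}\right)^{2}} \, dt = \frac{\pi}{4 a^{3}}$.

Repeating — each differentiation of $1/(t^2+a^2)^j$ produces $-2ja/(t^2+a^2)^{j+1}$ — and dividing through by $-2ja$ at each step yields, after $2$ differentiations in total,
$$\int_{0}^{\infty} \frac{1}{\left(a^{2} + t^{2}\right)^{3}} \, dt = \frac{3 \pi}{16 a^{5}}.$$

Setting $a = \frac{2}{3}$:
$$I = \frac{729 \pi}{512}.$$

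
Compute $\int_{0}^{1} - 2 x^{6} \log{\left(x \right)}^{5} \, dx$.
$\frac{240}{117649}$

Start from the elementary integral
$$J(a) = \int_{0}^{1} - 2 x^{a} \, dx = - \frac{2}{a + 1}.$$

Differentiating under the integral sign brings down a factor of $\ln x$:
$$\frac{dJ}{da} = \int_{0}^{1} - 2 x^{a} \log{\left(x \right)} \, dx = \frac{2}{\left(a + 1\right)^{2}}.$$

Repeating $5$ times in total — each differentiation brings down another $\ln x$ — gives
$$\frac{d^{5}J}{da^{5}} = \int_{0}^{1} - 2 x^{a} \log{\left(x \right)}^{5} \, dx = \frac{240}{\left(a + 1\right)^{6}},$$
and the integrand here is exactly the target integrand, so $I = \frac{240}{\left(a + 1\right)^{6}}$.

Setting $a = 6$:
$$I = \frac{240}{117649}.$$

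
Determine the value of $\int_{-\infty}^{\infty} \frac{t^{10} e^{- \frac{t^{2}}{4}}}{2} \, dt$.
$30240 \sqrt{\pi}$

Start from the elementary integral
$$J(a) = \int_{-\infty}^{\infty} \frac{e^{- a t^{2}}}{2} \, dt = \frac{\sqrt{\pi}}{2 \sqrt{a}}.$$

Differentiating under the integral sign brings down a factor of $(-t^2)$:
$$\frac{dJ}{da} = \int_{-\infty}^{\infty} - \frac{t^{2} e^{- a t^{2}}}{2} \, dt = - \frac{\sqrt{\pi}}{4 a^{\frac{3}{2}}}.$$

Repeating $5$ times in total — each differentiation brings down another $(-t^2)$ — gives
$$\frac{d^{5}J}{da^{5}} = \int_{-\infty}^{\infty} - \frac{t^{10} e^{- a t^{2}}}{2} \, dt = - \frac{945 \sqrt{\pi}}{64 a^{\frac{11}{2}}},$$
and the integrand here is $(-1)^{5}$ times the target integrand, so $I = (-1)^{5}\,\frac{d^{5}J}{da^{5}} = \frac{945 \sqrt{\pi}}{64 a^{\frac{11}{2}}}$.

Setting $a = \frac{1}{4}$:
$$I = 30240 \sqrt{\pi}.$$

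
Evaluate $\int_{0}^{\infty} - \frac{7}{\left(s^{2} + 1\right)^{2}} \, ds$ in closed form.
$- \frac{7 \pi}{4}$

Begin with the known result
$$J(a) = \int_{0}^{\infty} - \frac{7}{a^{2} + s^{2}} \, ds = - \frac{7 \pi}{2 a}.$$

Differentiating under the integral sign with respect to $a$,
$$\frac{dJ}{da} = \int_{0}^{\infty} \frac{14 a}{\left(a^{2} + s^{2}\right)^{2}} \, ds = \frac{7 \pi}{2 a^{2}},$$
so $\int_{0}^{\infty} - \frac{7}{\left(a^{2} + s^{2}\right)^{2}} \, ds = - \frac{7 \pi}{4 a^{3}}$.

Setting $a = 1$:
$$I = - \frac{7 \pi}{4}.$$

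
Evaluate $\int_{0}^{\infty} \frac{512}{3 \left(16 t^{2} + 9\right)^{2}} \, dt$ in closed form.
$\frac{32 \pi}{81}$

Begin with the known result
$$J(a) = \int_{0}^{\infty} \frac{2}{3 \left(a^{2} + t^{2}\right)} \, dt = \frac{\pi}{3 a}.$$

Differentiating under the integral sign with respect to $a$,
$$\frac{dJ}{da} = \int_{0}^{\infty} - \frac{4 a}{3 \left(a^{2} + t^{2}\right)^{2}} \, dt = - \frac{\pi}{3 a^{2}},$$
so $\int_{0}^{\infty} \frac{2}{3 \left(a^{2} + t^{2}\right)^{2}} \, dt = \frac{\pi}{6 a^{3}}$.

Setting $a = \frac{3}{4}$:
$$I = \frac{32 \pi}{81}.$$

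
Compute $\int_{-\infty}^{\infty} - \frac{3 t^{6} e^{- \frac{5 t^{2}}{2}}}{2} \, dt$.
$- \frac{9 \sqrt{10} \sqrt{\pi}}{250}$

Start from the elementary integral
$$J(a) = \int_{-\infty}^{\infty} - \frac{3 e^{- a t^{2}}}{2} \, dt = - \frac{3 \sqrt{\pi}}{2 \sqrt{a}}.$$

Differentiating under the integral sign brings down a factor of $(-t^2)$:
$$\frac{dJ}{da} = \int_{-\infty}^{\infty} \frac{3 t^{2} e^{- a t^{2}}}{2} \, dt = \frac{3 \sqrt{\pi}}{4 a^{\frac{3}{2}}}.$$

Repeating $3$ times in total — each differentiation brings down another $(-t^2)$ — gives
$$\frac{d^{3}J}{da^{3}} = \int_{-\infty}^{\infty} \frac{3 t^{6} e^{- a t^{2}}}{2} \, dt = \frac{45 \sqrt{\pi}}{16 a^{\frac{7}{2}}},$$
and the integrand here is $(-1)^{3}$ times the target integrand, so $I = (-1)^{3}\,\frac{d^{3}J}{da^{3}} = - \frac{45 \sqrt{\pi}}{16 a^{\frac{7}{2}}}$.

Setting $a = \frac{5}{2}$:
$$I = - \frac{9 \sqrt{10} \sqrt{\pi}}{250}.$$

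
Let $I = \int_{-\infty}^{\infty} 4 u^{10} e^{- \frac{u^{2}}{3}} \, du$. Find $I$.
$\frac{229635 \sqrt{3} \sqrt{\pi}}{8}$

Begin with the known integral
$$J(a) = \int_{-\infty}^{\infty} 4 e^{- a u^{2}} \, du = \frac{4 \sqrt{\pi}}{\sqrt{a}}.$$

Differentiating under the integral sign brings down a factor of $(-u^2)$:
$$\frac{dJ}{da} = \int_{-\infty}^{\infty} - 4 u^{2} e^{- a u^{2}} \, du = - \frac{2 \sqrt{\pi}}{a^{\frac{3}{2}}}.$$

Repeating $5$ times in total — each differentiation brings down another $(-u^2)$ — gives
$$\frac{d^{5}J}{da^{5}} = \int_{-\infty}^{\infty} - 4 u^{10} e^{- a u^{2}} \, du = - \frac{945 \sqrt{\pi}}{8 a^{\frac{11}{2}}},$$
and the integrand here is $(-1)^{5}$ times the target integrand, so $I = (-1)^{5}\,\frac{d^{5}J}{da^{5}} = \frac{945 \sqrt{\pi}}{8 a^{\frac{11}{2}}}$.

Setting $a = \frac{1}{3}$:
$$I = \frac{229635 \sqrt{3} \sqrt{\pi}}{8}.$$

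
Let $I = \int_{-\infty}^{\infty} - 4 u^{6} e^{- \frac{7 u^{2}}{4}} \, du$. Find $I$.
$- \frac{960 \sqrt{7} \sqrt{\pi}}{2401}$

Begin with the known integral
$$J(a) = \int_{-\infty}^{\infty} - 4 e^{- a u^{2}} \, du = - \frac{4 \sqrt{\pi}}{\sqrt{a}}.$$

Differentiating under the integral sign brings down a factor of $(-u^2)$:
$$\frac{dJ}{da} = \int_{-\infty}^{\infty} 4 u^{2} e^{- a u^{2}} \, du = \frac{2 \sqrt{\pi}}{a^{\frac{3}{2}}}.$$

Repeating $3$ times in total — each differentiation brings down another $(-u^2)$ — gives
$$\frac{d^{3}J}{da^{3}} = \int_{-\infty}^{\infty} 4 u^{6} e^{- a u^{2}} \, du = \frac{15 \sqrt{\pi}}{2 a^{\frac{7}{2}}},$$
and the integrand here is $(-1)^{3}$ times the target integrand, so $I = (-1)^{3}\,\frac{d^{3}J}{da^{3}} = - \frac{15 \sqrt{\pi}}{2 a^{\frac{7}{2}}}$.

Setting $a = \frac{7}{4}$:
$$I = - \frac{960 \sqrt{7} \sqrt{\pi}}{2401}.$$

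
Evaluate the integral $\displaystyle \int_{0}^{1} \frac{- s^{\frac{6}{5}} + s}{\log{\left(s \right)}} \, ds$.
$\log{\left(\frac{10}{11} \right)}$

Replace the exponent $1$ by a parameter $a$: let $I(a) = \int_{0}^{1} \frac{- s^{\frac{6}{5}} + s^{a}}{\log{\left(s \right)}} \, ds$.

Since $\dfrac{\partial}{\partial a}\,s^{a} = s^{a} \ln s$, the $\ln s$ in the denominator cancels and
$$\frac{dI}{da} = \int_{0}^{1} s^{a} \, ds = \left[\frac{s^{a+1}}{a+1}\right]_0^1 = \frac{1}{a + 1}.$$

Integrating with respect to $a$ gives $I(a) = \log{\left(\frac{5 a}{11} + \frac{5}{11} \right)} + C$.

At $a = \frac{6}{5}$ the integrand is identically $0$, so $I(\frac{6}{5}) = 0$. The closed form gives $0$, hence $C = 0$.

Setting $a = 1$:
$$I = \log{\left(\frac{10}{11} \right)}.$$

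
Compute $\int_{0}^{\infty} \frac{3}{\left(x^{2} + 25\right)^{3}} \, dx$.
$\frac{9 \pi}{50000}$

Start from the standard arctangent integral
$$J(a) = \int_{0}^{\infty} \frac{3}{a^{2} + x^{2}} \, dx = \frac{3 \pi}{2 a}.$$

Differentiating under the integral sign with respect to $a$,
$$\frac{dJ}{da} = \int_{0}^{\infty} - \frac{6 a}{\left(a^{2} + x^{2}\right)^{2}} \, dx = - \frac{3 \pi}{2 a^{2}},$$
so $\int_{0}^{\infty} \frac{3}{\left(a^{2} + x^{2}\right)^{2}} \, dx = \frac{3 \pi}{4 a^{3}}$.

Repeating — each differentiation of $1/(x^2+a^2)^j$ produces $-2ja/(x^2+a^2)^{j+1}$ — and dividing through by $-2ja$ at each step yields, after $2$ differentiations in total,
$$\int_{0}^{\infty} \frac{3}{\left(a^{2} + x^{2}\right)^{3}} \, dx = \frac{9 \pi}{16 a^{5}}.$$

Setting $a = 5$:
$$I = \frac{9 \pi}{50000}.$$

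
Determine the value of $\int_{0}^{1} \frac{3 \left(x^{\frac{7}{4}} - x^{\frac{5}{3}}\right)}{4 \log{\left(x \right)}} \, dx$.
$\log{\left(\frac{\sqrt[4]{2} \cdot 33^{\frac{3}{4}}}{16} \right)}$

Consider the one-parameter family: let $I(a) = \int_{0}^{1} \frac{3 \left(x^{\frac{7}{4}} - x^{a}\right)}{4 \log{\left(x \right)}} \, dx$.

Since $\dfrac{\partial}{\partial a}\,x^{a} = x^{a} \ln x$, the $\ln x$ in the denominator cancels and
$$\frac{dI}{da} = \int_{0}^{1} - \frac{3}{4} x^{a} \, dx = - \frac{3}{4} \left[\frac{x^{a+1}}{a+1}\right]_0^1 = - \frac{3}{4 a + 4}.$$

Integrating with respect to $a$ gives $I(a) = - \frac{3 \log{\left(a + 1 \right)}}{4} - \frac{3 \log{\left(2 \right)}}{2} + \frac{3 \log{\left(11 \right)}}{4} + C$.

At $a = \frac{7}{4}$ the integrand is identically $0$, so $I(\frac{7}{4}) = 0$. The closed form gives $0$, hence $C = 0$.

Setting $a = \frac{5}{3}$:
$$I = \log{\left(\frac{\sqrt[4]{2} \cdot 33^{\frac{3}{4}}}{16} \right)}.$$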